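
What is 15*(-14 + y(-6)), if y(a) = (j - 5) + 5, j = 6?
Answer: -120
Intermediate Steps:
y(a) = 6 (y(a) = (6 - 5) + 5 = 1 + 5 = 6)
15*(-14 + y(-6)) = 15*(-14 + 6) = 15*(-8) = -120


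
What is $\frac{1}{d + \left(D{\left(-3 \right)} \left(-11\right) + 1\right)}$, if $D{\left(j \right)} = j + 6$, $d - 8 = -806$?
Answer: $- \frac{1}{830} \approx -0.0012048$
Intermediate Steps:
$d = -798$ ($d = 8 - 806 = -798$)
$D{\left(j \right)} = 6 + j$
$\frac{1}{d + \left(D{\left(-3 \right)} \left(-11\right) + 1\right)} = \frac{1}{-798 + \left(\left(6 - 3\right) \left(-11\right) + 1\right)} = \frac{1}{-798 + \left(3 \left(-11\right) + 1\right)} = \frac{1}{-798 + \left(-33 + 1\right)} = \frac{1}{-798 - 32} = \frac{1}{-830} = - \frac{1}{830}$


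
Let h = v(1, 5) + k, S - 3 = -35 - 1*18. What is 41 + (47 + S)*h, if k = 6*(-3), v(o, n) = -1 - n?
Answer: 113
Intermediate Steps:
S = -50 (S = 3 + (-35 - 1*18) = 3 + (-35 - 18) = 3 - 53 = -50)
k = -18
h = -24 (h = (-1 - 1*5) - 18 = (-1 - 5) - 18 = -6 - 18 = -24)
41 + (47 + S)*h = 41 + (47 - 50)*(-24) = 41 - 3*(-24) = 41 + 72 = 113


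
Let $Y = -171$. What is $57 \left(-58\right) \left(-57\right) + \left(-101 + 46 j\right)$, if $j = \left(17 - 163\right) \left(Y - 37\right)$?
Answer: $1585269$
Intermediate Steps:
$j = 30368$ ($j = \left(17 - 163\right) \left(-171 - 37\right) = \left(-146\right) \left(-208\right) = 30368$)
$57 \left(-58\right) \left(-57\right) + \left(-101 + 46 j\right) = 57 \left(-58\right) \left(-57\right) + \left(-101 + 46 \cdot 30368\right) = \left(-3306\right) \left(-57\right) + \left(-101 + 1396928\right) = 188442 + 1396827 = 1585269$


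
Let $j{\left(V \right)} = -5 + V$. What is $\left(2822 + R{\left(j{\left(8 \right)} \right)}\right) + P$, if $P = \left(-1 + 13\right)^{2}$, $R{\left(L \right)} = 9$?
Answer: $2975$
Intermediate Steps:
$P = 144$ ($P = 12^{2} = 144$)
$\left(2822 + R{\left(j{\left(8 \right)} \right)}\right) + P = \left(2822 + 9\right) + 144 = 2831 + 144 = 2975$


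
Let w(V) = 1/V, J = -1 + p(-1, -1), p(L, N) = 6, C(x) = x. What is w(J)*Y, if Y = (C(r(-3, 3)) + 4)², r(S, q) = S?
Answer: ⅕ ≈ 0.20000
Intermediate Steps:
J = 5 (J = -1 + 6 = 5)
w(V) = 1/V
Y = 1 (Y = (-3 + 4)² = 1² = 1)
w(J)*Y = 1/5 = (⅕)*1 = ⅕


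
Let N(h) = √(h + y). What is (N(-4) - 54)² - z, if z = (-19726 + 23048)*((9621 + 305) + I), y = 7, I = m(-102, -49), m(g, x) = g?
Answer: -32635328 + (54 - √3)² ≈ -3.2633e+7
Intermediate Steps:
I = -102
N(h) = √(7 + h) (N(h) = √(h + 7) = √(7 + h))
z = 32635328 (z = (-19726 + 23048)*((9621 + 305) - 102) = 3322*(9926 - 102) = 3322*9824 = 32635328)
(N(-4) - 54)² - z = (√(7 - 4) - 54)² - 1*32635328 = (√3 - 54)² - 32635328 = (-54 + √3)² - 32635328 = -32635328 + (-54 + √3)²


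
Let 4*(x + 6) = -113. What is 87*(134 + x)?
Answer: 34713/4 ≈ 8678.3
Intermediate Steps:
x = -137/4 (x = -6 + (¼)*(-113) = -6 - 113/4 = -137/4 ≈ -34.250)
87*(134 + x) = 87*(134 - 137/4) = 87*(399/4) = 34713/4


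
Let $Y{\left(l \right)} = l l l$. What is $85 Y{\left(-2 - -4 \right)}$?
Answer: $680$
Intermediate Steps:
$Y{\left(l \right)} = l^{3}$ ($Y{\left(l \right)} = l^{2} l = l^{3}$)
$85 Y{\left(-2 - -4 \right)} = 85 \left(-2 - -4\right)^{3} = 85 \left(-2 + 4\right)^{3} = 85 \cdot 2^{3} = 85 \cdot 8 = 680$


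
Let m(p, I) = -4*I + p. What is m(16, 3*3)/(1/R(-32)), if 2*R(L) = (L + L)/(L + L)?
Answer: -10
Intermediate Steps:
m(p, I) = p - 4*I
R(L) = ½ (R(L) = ((L + L)/(L + L))/2 = ((2*L)/((2*L)))/2 = ((2*L)*(1/(2*L)))/2 = (½)*1 = ½)
m(16, 3*3)/(1/R(-32)) = (16 - 12*3)/(1/(½)) = (16 - 4*9)/2 = (16 - 36)*(½) = -20*½ = -10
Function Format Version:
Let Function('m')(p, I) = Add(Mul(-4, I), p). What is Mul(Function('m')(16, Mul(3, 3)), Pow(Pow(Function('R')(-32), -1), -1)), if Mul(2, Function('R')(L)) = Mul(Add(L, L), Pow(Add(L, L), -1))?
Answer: -10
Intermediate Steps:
Function('m')(p, I) = Add(p, Mul(-4, I))
Function('R')(L) = Rational(1, 2) (Function('R')(L) = Mul(Rational(1, 2), Mul(Add(L, L), Pow(Add(L, L), -1))) = Mul(Rational(1, 2), Mul(Mul(2, L), Pow(Mul(2, L), -1))) = Mul(Rational(1, 2), Mul(Mul(2, L), Mul(Rational(1, 2), Pow(L, -1)))) = Mul(Rational(1, 2), 1) = Rational(1, 2))
Mul(Function('m')(16, Mul(3, 3)), Pow(Pow(Function('R')(-32), -1), -1)) = Mul(Add(16, Mul(-4, Mul(3, 3))), Pow(Pow(Rational(1, 2), -1), -1)) = Mul(Add(16, Mul(-4, 9)), Pow(2, -1)) = Mul(Add(16, -36), Rational(1, 2)) = Mul(-20, Rational(1, 2)) = -10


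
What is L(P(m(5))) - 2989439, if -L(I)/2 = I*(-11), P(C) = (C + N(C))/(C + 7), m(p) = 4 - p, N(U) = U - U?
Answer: -8968328/3 ≈ -2.9894e+6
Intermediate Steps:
N(U) = 0
P(C) = C/(7 + C) (P(C) = (C + 0)/(C + 7) = C/(7 + C))
L(I) = 22*I (L(I) = -2*I*(-11) = -(-22)*I = 22*I)
L(P(m(5))) - 2989439 = 22*((4 - 1*5)/(7 + (4 - 1*5))) - 2989439 = 22*((4 - 5)/(7 + (4 - 5))) - 2989439 = 22*(-1/(7 - 1)) - 2989439 = 22*(-1/6) - 2989439 = 22*(-1*⅙) - 2989439 = 22*(-⅙) - 2989439 = -11/3 - 2989439 = -8968328/3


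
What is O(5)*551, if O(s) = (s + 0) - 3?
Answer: 1102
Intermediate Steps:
O(s) = -3 + s (O(s) = s - 3 = -3 + s)
O(5)*551 = (-3 + 5)*551 = 2*551 = 1102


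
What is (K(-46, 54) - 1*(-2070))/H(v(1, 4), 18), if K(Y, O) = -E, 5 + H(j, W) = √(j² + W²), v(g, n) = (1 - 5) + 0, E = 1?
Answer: 2069/63 + 4138*√85/315 ≈ 153.95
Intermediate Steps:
v(g, n) = -4 (v(g, n) = -4 + 0 = -4)
H(j, W) = -5 + √(W² + j²) (H(j, W) = -5 + √(j² + W²) = -5 + √(W² + j²))
K(Y, O) = -1 (K(Y, O) = -1*1 = -1)
(K(-46, 54) - 1*(-2070))/H(v(1, 4), 18) = (-1 - 1*(-2070))/(-5 + √(18² + (-4)²)) = (-1 + 2070)/(-5 + √(324 + 16)) = 2069/(-5 + √340) = 2069/(-5 + 2*√85)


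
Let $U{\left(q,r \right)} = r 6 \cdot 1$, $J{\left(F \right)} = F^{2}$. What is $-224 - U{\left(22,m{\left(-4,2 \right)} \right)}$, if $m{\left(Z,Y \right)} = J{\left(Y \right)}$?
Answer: $-248$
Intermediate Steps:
$m{\left(Z,Y \right)} = Y^{2}$
$U{\left(q,r \right)} = 6 r$ ($U{\left(q,r \right)} = 6 r 1 = 6 r$)
$-224 - U{\left(22,m{\left(-4,2 \right)} \right)} = -224 - 6 \cdot 2^{2} = -224 - 6 \cdot 4 = -224 - 24 = -248$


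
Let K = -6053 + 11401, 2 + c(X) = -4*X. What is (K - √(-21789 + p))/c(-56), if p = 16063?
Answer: 2674/111 - I*√5726/222 ≈ 24.09 - 0.34086*I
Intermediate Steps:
c(X) = -2 - 4*X
K = 5348
(K - √(-21789 + p))/c(-56) = (5348 - √(-21789 + 16063))/(-2 - 4*(-56)) = (5348 - √(-5726))/(-2 + 224) = (5348 - I*√5726)/222 = (5348 - I*√5726)*(1/222) = 2674/111 - I*√5726/222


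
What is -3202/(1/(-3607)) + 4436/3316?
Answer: 9574631115/829 ≈ 1.1550e+7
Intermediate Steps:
-3202/(1/(-3607)) + 4436/3316 = -3202/(-1/3607) + 4436*(1/3316) = -3202*(-3607) + 1109/829 = 11549614 + 1109/829 = 9574631115/829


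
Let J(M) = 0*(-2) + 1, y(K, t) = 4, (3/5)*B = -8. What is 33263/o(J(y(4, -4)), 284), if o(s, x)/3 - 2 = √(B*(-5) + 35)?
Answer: -66526/293 + 33263*√915/879 ≈ 917.63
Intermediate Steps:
B = -40/3 (B = (5/3)*(-8) = -40/3 ≈ -13.333)
J(M) = 1 (J(M) = 0 + 1 = 1)
o(s, x) = 6 + √915 (o(s, x) = 6 + 3*√(-40/3*(-5) + 35) = 6 + 3*√(200/3 + 35) = 6 + 3*√(305/3) = 6 + 3*(√915/3) = 6 + √915)
33263/o(J(y(4, -4)), 284) = 33263/(6 + √915)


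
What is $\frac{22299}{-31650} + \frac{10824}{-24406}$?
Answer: $- \frac{147801499}{128741650} \approx -1.148$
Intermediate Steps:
$\frac{22299}{-31650} + \frac{10824}{-24406} = 22299 \left(- \frac{1}{31650}\right) + 10824 \left(- \frac{1}{24406}\right) = - \frac{7433}{10550} - \frac{5412}{12203} = - \frac{147801499}{128741650}$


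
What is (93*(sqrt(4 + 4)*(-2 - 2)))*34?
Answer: -25296*sqrt(2) ≈ -35774.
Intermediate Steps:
(93*(sqrt(4 + 4)*(-2 - 2)))*34 = (93*(sqrt(8)*(-4)))*34 = (93*((2*sqrt(2))*(-4)))*34 = (93*(-8*sqrt(2)))*34 = -744*sqrt(2)*34 = -25296*sqrt(2)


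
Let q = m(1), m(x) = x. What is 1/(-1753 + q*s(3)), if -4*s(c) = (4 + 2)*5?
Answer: -2/3521 ≈ -0.00056802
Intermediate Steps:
s(c) = -15/2 (s(c) = -(4 + 2)*5/4 = -3*5/2 = -¼*30 = -15/2)
q = 1
1/(-1753 + q*s(3)) = 1/(-1753 + 1*(-15/2)) = 1/(-1753 - 15/2) = 1/(-3521/2) = -2/3521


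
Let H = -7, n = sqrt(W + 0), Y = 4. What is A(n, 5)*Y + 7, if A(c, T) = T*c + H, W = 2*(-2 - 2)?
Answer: -21 + 40*I*sqrt(2) ≈ -21.0 + 56.569*I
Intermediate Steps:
W = -8 (W = 2*(-4) = -8)
n = 2*I*sqrt(2) (n = sqrt(-8 + 0) = sqrt(-8) = 2*I*sqrt(2) ≈ 2.8284*I)
A(c, T) = -7 + T*c (A(c, T) = T*c - 7 = -7 + T*c)
A(n, 5)*Y + 7 = (-7 + 5*(2*I*sqrt(2)))*4 + 7 = (-7 + 10*I*sqrt(2))*4 + 7 = (-28 + 40*I*sqrt(2)) + 7 = -21 + 40*I*sqrt(2)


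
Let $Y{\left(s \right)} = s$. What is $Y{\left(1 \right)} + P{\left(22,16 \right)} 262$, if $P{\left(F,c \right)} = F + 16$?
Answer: $9957$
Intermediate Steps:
$P{\left(F,c \right)} = 16 + F$
$Y{\left(1 \right)} + P{\left(22,16 \right)} 262 = 1 + \left(16 + 22\right) 262 = 1 + 38 \cdot 262 = 1 + 9956 = 9957$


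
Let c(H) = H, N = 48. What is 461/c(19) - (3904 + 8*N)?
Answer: -81011/19 ≈ -4263.7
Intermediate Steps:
461/c(19) - (3904 + 8*N) = 461/19 - 8/(1/(48 + 488)) = 461*(1/19) - 8/(1/536) = 461/19 - 8/1/536 = 461/19 - 8*536 = 461/19 - 4288 = -81011/19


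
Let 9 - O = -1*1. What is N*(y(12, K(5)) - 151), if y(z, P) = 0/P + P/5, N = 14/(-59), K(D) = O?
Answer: 2086/59 ≈ 35.356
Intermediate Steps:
O = 10 (O = 9 - (-1) = 9 - 1*(-1) = 9 + 1 = 10)
K(D) = 10
N = -14/59 (N = 14*(-1/59) = -14/59 ≈ -0.23729)
y(z, P) = P/5 (y(z, P) = 0 + P*(⅕) = 0 + P/5 = P/5)
N*(y(12, K(5)) - 151) = -14*((⅕)*10 - 151)/59 = -14*(2 - 151)/59 = -14/59*(-149) = 2086/59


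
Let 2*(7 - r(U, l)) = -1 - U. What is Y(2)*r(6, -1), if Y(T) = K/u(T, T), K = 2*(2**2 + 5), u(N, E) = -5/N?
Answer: -378/5 ≈ -75.600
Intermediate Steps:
K = 18 (K = 2*(4 + 5) = 2*9 = 18)
r(U, l) = 15/2 + U/2 (r(U, l) = 7 - (-1 - U)/2 = 7 + (1/2 + U/2) = 15/2 + U/2)
Y(T) = -18*T/5 (Y(T) = 18/((-5/T)) = 18*(-T/5) = -18*T/5)
Y(2)*r(6, -1) = (-18/5*2)*(15/2 + (1/2)*6) = -36*(15/2 + 3)/5 = -36/5*21/2 = -378/5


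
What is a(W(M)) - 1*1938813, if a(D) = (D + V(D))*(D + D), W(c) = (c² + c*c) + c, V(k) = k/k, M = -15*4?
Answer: 100034667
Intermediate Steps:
M = -60
V(k) = 1
W(c) = c + 2*c² (W(c) = (c² + c²) + c = 2*c² + c = c + 2*c²)
a(D) = 2*D*(1 + D) (a(D) = (D + 1)*(D + D) = (1 + D)*(2*D) = 2*D*(1 + D))
a(W(M)) - 1*1938813 = 2*(-60*(1 + 2*(-60)))*(1 - 60*(1 + 2*(-60))) - 1*1938813 = 2*(-60*(1 - 120))*(1 - 60*(1 - 120)) - 1938813 = 2*(-60*(-119))*(1 - 60*(-119)) - 1938813 = 2*7140*(1 + 7140) - 1938813 = 2*7140*7141 - 1938813 = 101973480 - 1938813 = 100034667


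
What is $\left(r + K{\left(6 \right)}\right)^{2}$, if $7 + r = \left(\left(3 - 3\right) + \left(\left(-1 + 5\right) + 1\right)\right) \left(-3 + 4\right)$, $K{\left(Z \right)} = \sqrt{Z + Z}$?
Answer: $16 - 8 \sqrt{3} \approx 2.1436$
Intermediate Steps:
$K{\left(Z \right)} = \sqrt{2} \sqrt{Z}$ ($K{\left(Z \right)} = \sqrt{2 Z} = \sqrt{2} \sqrt{Z}$)
$r = -2$ ($r = -7 + \left(\left(3 - 3\right) + \left(\left(-1 + 5\right) + 1\right)\right) \left(-3 + 4\right) = -7 + \left(0 + \left(4 + 1\right)\right) 1 = -7 + \left(0 + 5\right) 1 = -7 + 5 \cdot 1 = -7 + 5 = -2$)
$\left(r + K{\left(6 \right)}\right)^{2} = \left(-2 + \sqrt{2} \sqrt{6}\right)^{2} = \left(-2 + 2 \sqrt{3}\right)^{2}$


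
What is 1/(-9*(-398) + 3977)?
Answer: 1/7559 ≈ 0.00013229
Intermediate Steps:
1/(-9*(-398) + 3977) = 1/(3582 + 3977) = 1/7559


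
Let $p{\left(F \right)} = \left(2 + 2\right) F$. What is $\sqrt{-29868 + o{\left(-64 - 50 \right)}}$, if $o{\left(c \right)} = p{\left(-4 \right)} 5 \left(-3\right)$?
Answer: $6 i \sqrt{823} \approx 172.13 i$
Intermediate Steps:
$p{\left(F \right)} = 4 F$
$o{\left(c \right)} = 240$ ($o{\left(c \right)} = 4 \left(-4\right) 5 \left(-3\right) = \left(-16\right) 5 \left(-3\right) = \left(-80\right) \left(-3\right) = 240$)
$\sqrt{-29868 + o{\left(-64 - 50 \right)}} = \sqrt{-29868 + 240} = \sqrt{-29628} = 6 i \sqrt{823}$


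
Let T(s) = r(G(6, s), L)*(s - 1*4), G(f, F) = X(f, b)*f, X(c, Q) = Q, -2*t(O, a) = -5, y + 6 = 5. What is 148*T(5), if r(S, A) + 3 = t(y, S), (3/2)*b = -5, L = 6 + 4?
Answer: -74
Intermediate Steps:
y = -1 (y = -6 + 5 = -1)
L = 10
b = -10/3 (b = (⅔)*(-5) = -10/3 ≈ -3.3333)
t(O, a) = 5/2 (t(O, a) = -½*(-5) = 5/2)
G(f, F) = -10*f/3
r(S, A) = -½ (r(S, A) = -3 + 5/2 = -½)
T(s) = 2 - s/2 (T(s) = -(s - 1*4)/2 = -(s - 4)/2 = -(-4 + s)/2 = 2 - s/2)
148*T(5) = 148*(2 - ½*5) = 148*(2 - 5/2) = 148*(-½) = -74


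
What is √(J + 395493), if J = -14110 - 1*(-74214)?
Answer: √455597 ≈ 674.98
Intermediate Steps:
J = 60104 (J = -14110 + 74214 = 60104)
√(J + 395493) = √(60104 + 395493) = √455597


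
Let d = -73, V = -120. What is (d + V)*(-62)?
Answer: 11966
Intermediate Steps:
(d + V)*(-62) = (-73 - 120)*(-62) = -193*(-62) = 11966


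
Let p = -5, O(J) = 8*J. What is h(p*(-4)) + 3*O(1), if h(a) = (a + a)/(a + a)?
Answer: 25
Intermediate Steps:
h(a) = 1 (h(a) = (2*a)/((2*a)) = (2*a)*(1/(2*a)) = 1)
h(p*(-4)) + 3*O(1) = 1 + 3*(8*1) = 1 + 3*8 = 1 + 24 = 25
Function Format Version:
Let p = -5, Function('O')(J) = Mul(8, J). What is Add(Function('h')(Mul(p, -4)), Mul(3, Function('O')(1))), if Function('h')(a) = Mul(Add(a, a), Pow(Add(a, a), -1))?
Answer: 25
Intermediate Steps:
Function('h')(a) = 1 (Function('h')(a) = Mul(Mul(2, a), Pow(Mul(2, a), -1)) = Mul(Mul(2, a), Mul(Rational(1, 2), Pow(a, -1))) = 1)
Add(Function('h')(Mul(p, -4)), Mul(3, Function('O')(1))) = Add(1, Mul(3, Mul(8, 1))) = Add(1, Mul(3, 8)) = Add(1, 24) = 25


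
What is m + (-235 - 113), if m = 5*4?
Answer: -328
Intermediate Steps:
m = 20
m + (-235 - 113) = 20 + (-235 - 113) = 20 - 348 = -328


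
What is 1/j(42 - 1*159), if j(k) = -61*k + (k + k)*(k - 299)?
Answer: 1/104481 ≈ 9.5711e-6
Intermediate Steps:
j(k) = -61*k + 2*k*(-299 + k) (j(k) = -61*k + (2*k)*(-299 + k) = -61*k + 2*k*(-299 + k))
1/j(42 - 1*159) = 1/((42 - 1*159)*(-659 + 2*(42 - 1*159))) = 1/((42 - 159)*(-659 + 2*(42 - 159))) = 1/(-117*(-659 + 2*(-117))) = 1/(-117*(-659 - 234)) = 1/(-117*(-893)) = 1/104481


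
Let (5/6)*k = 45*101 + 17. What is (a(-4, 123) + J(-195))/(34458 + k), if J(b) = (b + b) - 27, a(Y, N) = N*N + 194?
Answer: 37265/99831 ≈ 0.37328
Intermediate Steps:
a(Y, N) = 194 + N**2 (a(Y, N) = N**2 + 194 = 194 + N**2)
J(b) = -27 + 2*b (J(b) = 2*b - 27 = -27 + 2*b)
k = 27372/5 (k = 6*(45*101 + 17)/5 = 6*(4545 + 17)/5 = (6/5)*4562 = 27372/5 ≈ 5474.4)
(a(-4, 123) + J(-195))/(34458 + k) = ((194 + 123**2) + (-27 + 2*(-195)))/(34458 + 27372/5) = ((194 + 15129) + (-27 - 390))/(199662/5) = (15323 - 417)*(5/199662) = 14906*(5/199662) = 37265/99831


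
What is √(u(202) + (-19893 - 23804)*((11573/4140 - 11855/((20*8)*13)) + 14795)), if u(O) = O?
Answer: I*√832120206590693410/35880 ≈ 25424.0*I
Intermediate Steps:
√(u(202) + (-19893 - 23804)*((11573/4140 - 11855/((20*8)*13)) + 14795)) = √(202 + (-19893 - 23804)*((11573/4140 - 11855/((20*8)*13)) + 14795)) = √(202 - 43697*((11573*(1/4140) - 11855/(160*13)) + 14795)) = √(202 - 43697*((11573/4140 - 11855/2080) + 14795)) = √(202 - 43697*((11573/4140 - 11855*1/2080) + 14795)) = √(202 - 43697*((11573/4140 - 2371/416) + 14795)) = √(202 - 43697*(-1250393/430560 + 14795)) = √(202 - 43697*6368884807/430560) = √(202 - 278301159411479/430560) = √(-278301072438359/430560) = I*√832120206590693410/35880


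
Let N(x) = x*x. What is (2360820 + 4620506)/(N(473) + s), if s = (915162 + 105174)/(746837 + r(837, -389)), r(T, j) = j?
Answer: 54283300313/1739615468 ≈ 31.204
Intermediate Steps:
N(x) = x**2
s = 21257/15551 (s = (915162 + 105174)/(746837 - 389) = 1020336/746448 = 1020336*(1/746448) = 21257/15551 ≈ 1.3669)
(2360820 + 4620506)/(N(473) + s) = (2360820 + 4620506)/(473**2 + 21257/15551) = 6981326/(223729 + 21257/15551) = 6981326/(3479230936/15551) = 6981326*(15551/3479230936) = 54283300313/1739615468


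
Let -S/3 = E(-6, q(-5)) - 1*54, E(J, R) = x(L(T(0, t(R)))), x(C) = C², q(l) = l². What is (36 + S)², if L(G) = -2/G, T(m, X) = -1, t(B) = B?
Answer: 34596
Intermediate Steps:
E(J, R) = 4 (E(J, R) = (-2/(-1))² = (-2*(-1))² = 2² = 4)
S = 150 (S = -3*(4 - 1*54) = -3*(4 - 54) = -3*(-50) = 150)
(36 + S)² = (36 + 150)² = 186² = 34596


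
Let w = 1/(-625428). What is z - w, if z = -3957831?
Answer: -2475338326667/625428 ≈ -3.9578e+6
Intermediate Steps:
w = -1/625428 ≈ -1.5989e-6
z - w = -3957831 - 1*(-1/625428) = -3957831 + 1/625428 = -2475338326667/625428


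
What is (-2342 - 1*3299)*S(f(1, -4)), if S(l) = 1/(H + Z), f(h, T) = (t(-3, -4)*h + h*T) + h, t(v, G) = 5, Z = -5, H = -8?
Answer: 5641/13 ≈ 433.92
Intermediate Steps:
f(h, T) = 6*h + T*h (f(h, T) = (5*h + h*T) + h = (5*h + T*h) + h = 6*h + T*h)
S(l) = -1/13 (S(l) = 1/(-8 - 5) = 1/(-13) = -1/13)
(-2342 - 1*3299)*S(f(1, -4)) = (-2342 - 1*3299)*(-1/13) = (-2342 - 3299)*(-1/13) = -5641*(-1/13) = 5641/13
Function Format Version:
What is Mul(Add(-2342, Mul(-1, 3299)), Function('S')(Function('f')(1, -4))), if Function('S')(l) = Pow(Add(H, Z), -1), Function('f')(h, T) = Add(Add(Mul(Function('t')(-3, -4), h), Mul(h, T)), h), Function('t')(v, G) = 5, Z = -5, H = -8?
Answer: Rational(5641, 13) ≈ 433.92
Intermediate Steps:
Function('f')(h, T) = Add(Mul(6, h), Mul(T, h)) (Function('f')(h, T) = Add(Add(Mul(5, h), Mul(h, T)), h) = Add(Add(Mul(5, h), Mul(T, h)), h) = Add(Mul(6, h), Mul(T, h)))
Function('S')(l) = Rational(-1, 13) (Function('S')(l) = Pow(Add(-8, -5), -1) = Pow(-13, -1) = Rational(-1, 13))
Mul(Add(-2342, Mul(-1, 3299)), Function('S')(Function('f')(1, -4))) = Mul(Add(-2342, Mul(-1, 3299)), Rational(-1, 13)) = Mul(Add(-2342, -3299), Rational(-1, 13)) = Mul(-5641, Rational(-1, 13)) = Rational(5641, 13)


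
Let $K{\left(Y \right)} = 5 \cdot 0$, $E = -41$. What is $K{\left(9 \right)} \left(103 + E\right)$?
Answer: $0$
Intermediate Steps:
$K{\left(Y \right)} = 0$
$K{\left(9 \right)} \left(103 + E\right) = 0 \left(103 - 41\right) = 0 \cdot 62 = 0$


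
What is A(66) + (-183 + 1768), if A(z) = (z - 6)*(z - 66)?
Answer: 1585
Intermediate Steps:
A(z) = (-66 + z)*(-6 + z) (A(z) = (-6 + z)*(-66 + z) = (-66 + z)*(-6 + z))
A(66) + (-183 + 1768) = (396 + 66² - 72*66) + (-183 + 1768) = (396 + 4356 - 4752) + 1585 = 0 + 1585 = 1585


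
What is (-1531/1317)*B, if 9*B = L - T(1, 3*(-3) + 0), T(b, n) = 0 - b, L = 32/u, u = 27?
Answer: -90329/320031 ≈ -0.28225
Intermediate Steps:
L = 32/27 ≈ 1.1852
T(b, n) = -b
B = 59/243 (B = (32/27 - (-1))/9 = (32/27 - 1*(-1))/9 = (32/27 + 1)/9 = (⅑)*(59/27) = 59/243 ≈ 0.24280)
(-1531/1317)*B = -1531/1317*(59/243) = -1531*1/1317*(59/243) = -1531/1317*59/243 = -90329/320031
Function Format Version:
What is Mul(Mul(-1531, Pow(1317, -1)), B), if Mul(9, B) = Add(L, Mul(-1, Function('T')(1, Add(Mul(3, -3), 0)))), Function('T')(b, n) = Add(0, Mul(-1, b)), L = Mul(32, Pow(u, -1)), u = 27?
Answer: Rational(-90329, 320031) ≈ -0.28225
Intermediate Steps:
L = Rational(32, 27) (L = Mul(32, Pow(27, -1)) = Mul(32, Rational(1, 27)) = Rational(32, 27) ≈ 1.1852)
Function('T')(b, n) = Mul(-1, b)
B = Rational(59, 243) (B = Mul(Rational(1, 9), Add(Rational(32, 27), Mul(-1, Mul(-1, 1)))) = Mul(Rational(1, 9), Add(Rational(32, 27), Mul(-1, -1))) = Mul(Rational(1, 9), Add(Rational(32, 27), 1)) = Mul(Rational(1, 9), Rational(59, 27)) = Rational(59, 243) ≈ 0.24280)
Mul(Mul(-1531, Pow(1317, -1)), B) = Mul(Mul(-1531, Pow(1317, -1)), Rational(59, 243)) = Mul(Mul(-1531, Rational(1, 1317)), Rational(59, 243)) = Mul(Rational(-1531, 1317), Rational(59, 243)) = Rational(-90329, 320031)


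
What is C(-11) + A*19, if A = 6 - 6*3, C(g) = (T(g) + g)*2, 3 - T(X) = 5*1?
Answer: -254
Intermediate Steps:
T(X) = -2 (T(X) = 3 - 5 = -2)
C(g) = -4 + 2*g (C(g) = (-2 + g)*2 = -4 + 2*g)
A = -12 (A = 6 - 18 = -12)
C(-11) + A*19 = (-4 + 2*(-11)) - 12*19 = (-4 - 22) - 228 = -26 - 228 = -254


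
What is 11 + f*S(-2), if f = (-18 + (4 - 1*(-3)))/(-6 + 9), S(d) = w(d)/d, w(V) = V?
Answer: 22/3 ≈ 7.3333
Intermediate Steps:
S(d) = 1 (S(d) = d/d = 1)
f = -11/3 (f = (-18 + (4 + 3))/3 = (-18 + 7)*(⅓) = -11*⅓ = -11/3 ≈ -3.6667)
11 + f*S(-2) = 11 - 11/3*1 = 11 - 11/3 = 22/3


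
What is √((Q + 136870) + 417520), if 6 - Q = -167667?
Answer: √722063 ≈ 849.74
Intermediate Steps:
Q = 167673 (Q = 6 - 1*(-167667) = 6 + 167667 = 167673)
√((Q + 136870) + 417520) = √((167673 + 136870) + 417520) = √(304543 + 417520) = √722063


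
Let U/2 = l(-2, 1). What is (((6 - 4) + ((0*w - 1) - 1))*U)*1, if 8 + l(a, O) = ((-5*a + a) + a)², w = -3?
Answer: 0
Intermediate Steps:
l(a, O) = -8 + 9*a² (l(a, O) = -8 + ((-5*a + a) + a)² = -8 + (-4*a + a)² = -8 + (-3*a)² = -8 + 9*a²)
U = 56 (U = 2*(-8 + 9*(-2)²) = 2*(-8 + 9*4) = 2*(-8 + 36) = 2*28 = 56)
(((6 - 4) + ((0*w - 1) - 1))*U)*1 = (((6 - 4) + ((0*(-3) - 1) - 1))*56)*1 = ((2 + ((0 - 1) - 1))*56)*1 = ((2 + (-1 - 1))*56)*1 = ((2 - 2)*56)*1 = (0*56)*1 = 0*1 = 0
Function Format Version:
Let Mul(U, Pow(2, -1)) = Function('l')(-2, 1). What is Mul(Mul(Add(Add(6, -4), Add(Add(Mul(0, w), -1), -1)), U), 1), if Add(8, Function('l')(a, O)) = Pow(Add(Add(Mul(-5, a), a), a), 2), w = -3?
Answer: 0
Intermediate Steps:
Function('l')(a, O) = Add(-8, Mul(9, Pow(a, 2))) (Function('l')(a, O) = Add(-8, Pow(Add(Add(Mul(-5, a), a), a), 2)) = Add(-8, Pow(Add(Mul(-4, a), a), 2)) = Add(-8, Pow(Mul(-3, a), 2)) = Add(-8, Mul(9, Pow(a, 2))))
U = 56 (U = Mul(2, Add(-8, Mul(9, Pow(-2, 2)))) = Mul(2, Add(-8, Mul(9, 4))) = Mul(2, Add(-8, 36)) = Mul(2, 28) = 56)
Mul(Mul(Add(Add(6, -4), Add(Add(Mul(0, w), -1), -1)), U), 1) = Mul(Mul(Add(Add(6, -4), Add(Add(Mul(0, -3), -1), -1)), 56), 1) = Mul(Mul(Add(2, Add(Add(0, -1), -1)), 56), 1) = Mul(Mul(Add(2, Add(-1, -1)), 56), 1) = Mul(Mul(Add(2, -2), 56), 1) = Mul(Mul(0, 56), 1) = Mul(0, 1) = 0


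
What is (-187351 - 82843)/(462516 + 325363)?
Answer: -270194/787879 ≈ -0.34294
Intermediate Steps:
(-187351 - 82843)/(462516 + 325363) = -270194/787879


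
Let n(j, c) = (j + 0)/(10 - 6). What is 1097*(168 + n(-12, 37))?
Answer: 181005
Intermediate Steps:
n(j, c) = j/4
1097*(168 + n(-12, 37)) = 1097*(168 + (¼)*(-12)) = 1097*(168 - 3) = 1097*165 = 181005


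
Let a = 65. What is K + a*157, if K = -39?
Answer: 10166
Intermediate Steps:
K + a*157 = -39 + 65*157 = -39 + 10205 = 10166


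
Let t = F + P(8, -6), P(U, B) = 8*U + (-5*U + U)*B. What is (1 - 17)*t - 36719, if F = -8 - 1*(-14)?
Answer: -40911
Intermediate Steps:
P(U, B) = 8*U - 4*B*U (P(U, B) = 8*U + (-4*U)*B = 8*U - 4*B*U)
F = 6 (F = -8 + 14 = 6)
t = 262 (t = 6 + 4*8*(2 - 1*(-6)) = 6 + 4*8*(2 + 6) = 6 + 4*8*8 = 6 + 256 = 262)
(1 - 17)*t - 36719 = (1 - 17)*262 - 36719 = -16*262 - 36719 = -4192 - 36719 = -40911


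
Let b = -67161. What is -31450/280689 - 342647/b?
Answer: 10451670037/2094594881 ≈ 4.9898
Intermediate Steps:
-31450/280689 - 342647/b = -31450/280689 - 342647/(-67161) = -31450*1/280689 - 342647*(-1/67161) = -31450/280689 + 342647/67161 = 10451670037/2094594881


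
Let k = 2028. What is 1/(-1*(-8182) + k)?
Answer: 1/10210 ≈ 9.7943e-5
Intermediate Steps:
1/(-1*(-8182) + k) = 1/(-1*(-8182) + 2028) = 1/(8182 + 2028) = 1/10210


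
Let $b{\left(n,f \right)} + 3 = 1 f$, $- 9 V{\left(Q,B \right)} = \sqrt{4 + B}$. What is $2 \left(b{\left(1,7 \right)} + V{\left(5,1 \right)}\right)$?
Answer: $8 - \frac{2 \sqrt{5}}{9} \approx 7.5031$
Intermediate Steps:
$V{\left(Q,B \right)} = - \frac{\sqrt{4 + B}}{9}$
$b{\left(n,f \right)} = -3 + f$ ($b{\left(n,f \right)} = -3 + 1 f = -3 + f$)
$2 \left(b{\left(1,7 \right)} + V{\left(5,1 \right)}\right) = 2 \left(\left(-3 + 7\right) - \frac{\sqrt{4 + 1}}{9}\right) = 2 \left(4 - \frac{\sqrt{5}}{9}\right) = 8 - \frac{2 \sqrt{5}}{9}$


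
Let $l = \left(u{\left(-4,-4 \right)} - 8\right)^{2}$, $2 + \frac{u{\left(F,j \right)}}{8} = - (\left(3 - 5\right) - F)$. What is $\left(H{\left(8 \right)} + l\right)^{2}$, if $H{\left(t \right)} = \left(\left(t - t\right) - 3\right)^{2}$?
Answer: $2588881$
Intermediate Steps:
$H{\left(t \right)} = 9$ ($H{\left(t \right)} = \left(0 - 3\right)^{2} = \left(-3\right)^{2} = 9$)
$u{\left(F,j \right)} = 8 F$ ($u{\left(F,j \right)} = -16 + 8 \left(- (\left(3 - 5\right) - F)\right) = -16 + 8 \left(- (-2 - F)\right) = -16 + 8 \left(2 + F\right) = -16 + \left(16 + 8 F\right) = 8 F$)
$l = 1600$ ($l = \left(8 \left(-4\right) - 8\right)^{2} = \left(-32 - 8\right)^{2} = \left(-40\right)^{2} = 1600$)
$\left(H{\left(8 \right)} + l\right)^{2} = \left(9 + 1600\right)^{2} = 1609^{2} = 2588881$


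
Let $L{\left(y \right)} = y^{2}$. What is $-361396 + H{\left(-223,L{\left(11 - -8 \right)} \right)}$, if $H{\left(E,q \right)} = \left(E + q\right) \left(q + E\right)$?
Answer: $-342352$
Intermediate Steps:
$H{\left(E,q \right)} = \left(E + q\right)^{2}$ ($H{\left(E,q \right)} = \left(E + q\right) \left(E + q\right) = \left(E + q\right)^{2}$)
$-361396 + H{\left(-223,L{\left(11 - -8 \right)} \right)} = -361396 + \left(-223 + \left(11 - -8\right)^{2}\right)^{2} = -361396 + \left(-223 + \left(11 + 8\right)^{2}\right)^{2} = -361396 + \left(-223 + 19^{2}\right)^{2} = -361396 + \left(-223 + 361\right)^{2} = -361396 + 138^{2} = -361396 + 19044 = -342352$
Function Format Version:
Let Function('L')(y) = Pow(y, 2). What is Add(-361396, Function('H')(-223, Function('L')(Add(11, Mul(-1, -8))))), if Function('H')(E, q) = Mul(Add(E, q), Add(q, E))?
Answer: -342352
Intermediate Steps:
Function('H')(E, q) = Pow(Add(E, q), 2) (Function('H')(E, q) = Mul(Add(E, q), Add(E, q)) = Pow(Add(E, q), 2))
Add(-361396, Function('H')(-223, Function('L')(Add(11, Mul(-1, -8))))) = Add(-361396, Pow(Add(-223, Pow(Add(11, Mul(-1, -8)), 2)), 2)) = Add(-361396, Pow(Add(-223, Pow(Add(11, 8), 2)), 2)) = Add(-361396, Pow(Add(-223, Pow(19, 2)), 2)) = Add(-361396, Pow(Add(-223, 361), 2)) = Add(-361396, Pow(138, 2)) = Add(-361396, 19044) = -342352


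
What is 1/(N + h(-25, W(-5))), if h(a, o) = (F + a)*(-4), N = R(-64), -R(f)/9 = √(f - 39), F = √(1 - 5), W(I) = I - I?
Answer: I/(8 + 9*√103 + 100*I) ≈ 0.0050331 + 0.0049999*I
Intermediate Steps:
W(I) = 0
F = 2*I (F = √(-4) = 2*I ≈ 2.0*I)
R(f) = -9*√(-39 + f) (R(f) = -9*√(f - 39) = -9*√(-39 + f))
N = -9*I*√103 (N = -9*√(-39 - 64) = -9*I*√103 ≈ -91.34*I)
h(a, o) = -8*I - 4*a (h(a, o) = (2*I + a)*(-4) = (a + 2*I)*(-4) = -8*I - 4*a)
1/(N + h(-25, W(-5))) = 1/(-9*I*√103 + (-8*I - 4*(-25))) = 1/(-9*I*√103 + (-8*I + 100)) = 1/(-9*I*√103 + (100 - 8*I)) = 1/(100 - 8*I - 9*I*√103)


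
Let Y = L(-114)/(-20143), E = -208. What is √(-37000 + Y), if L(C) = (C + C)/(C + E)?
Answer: I*√389136332975277622/3243023 ≈ 192.35*I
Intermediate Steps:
L(C) = 2*C/(-208 + C) (L(C) = (C + C)/(C - 208) = (2*C)/(-208 + C) = 2*C/(-208 + C))
Y = -114/3243023 (Y = (2*(-114)/(-208 - 114))/(-20143) = (2*(-114)/(-322))*(-1/20143) = (2*(-114)*(-1/322))*(-1/20143) = (114/161)*(-1/20143) = -114/3243023 ≈ -3.5152e-5)
√(-37000 + Y) = √(-37000 - 114/3243023) = √(-119991851114/3243023) = I*√389136332975277622/3243023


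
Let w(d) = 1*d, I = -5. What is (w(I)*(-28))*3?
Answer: 420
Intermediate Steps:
w(d) = d
(w(I)*(-28))*3 = -5*(-28)*3 = 140*3 = 420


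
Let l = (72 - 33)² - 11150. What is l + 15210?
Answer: 5581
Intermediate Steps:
l = -9629 (l = 39² - 11150 = 1521 - 11150 = -9629)
l + 15210 = -9629 + 15210 = 5581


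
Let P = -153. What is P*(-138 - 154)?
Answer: 44676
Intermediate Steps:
P*(-138 - 154) = -153*(-138 - 154) = -153*(-292) = 44676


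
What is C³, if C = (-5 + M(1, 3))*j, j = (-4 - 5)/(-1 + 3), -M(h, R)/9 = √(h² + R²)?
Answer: 8948475/8 + 5806485*√10/8 ≈ 3.4138e+6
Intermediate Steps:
M(h, R) = -9*√(R² + h²) (M(h, R) = -9*√(h² + R²) = -9*√(R² + h²))
j = -9/2 ≈ -4.5000
C = 45/2 + 81*√10/2 (C = (-5 - 9*√(3² + 1²))*(-9/2) = (-5 - 9*√(9 + 1))*(-9/2) = (-5 - 9*√10)*(-9/2) = 45/2 + 81*√10/2 ≈ 150.57)
C³ = (45/2 + 81*√10/2)³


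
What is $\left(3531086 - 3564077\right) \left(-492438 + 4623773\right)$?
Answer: $-136296872985$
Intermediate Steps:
$\left(3531086 - 3564077\right) \left(-492438 + 4623773\right) = \left(-32991\right) 4131335 = -136296872985$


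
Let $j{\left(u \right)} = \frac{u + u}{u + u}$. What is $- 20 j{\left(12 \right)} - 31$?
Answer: $-51$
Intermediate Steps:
$j{\left(u \right)} = 1$ ($j{\left(u \right)} = \frac{2 u}{2 u} = 2 u \frac{1}{2 u} = 1$)
$- 20 j{\left(12 \right)} - 31 = \left(-20\right) 1 - 31 = -20 - 31 = -51$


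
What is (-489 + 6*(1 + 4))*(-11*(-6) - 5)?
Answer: -27999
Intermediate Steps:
(-489 + 6*(1 + 4))*(-11*(-6) - 5) = (-489 + 6*5)*(66 - 5) = (-489 + 30)*61 = -459*61 = -27999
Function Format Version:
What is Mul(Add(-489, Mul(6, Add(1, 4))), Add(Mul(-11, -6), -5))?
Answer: -27999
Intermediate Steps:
Mul(Add(-489, Mul(6, Add(1, 4))), Add(Mul(-11, -6), -5)) = Mul(Add(-489, Mul(6, 5)), Add(66, -5)) = Mul(Add(-489, 30), 61) = Mul(-459, 61) = -27999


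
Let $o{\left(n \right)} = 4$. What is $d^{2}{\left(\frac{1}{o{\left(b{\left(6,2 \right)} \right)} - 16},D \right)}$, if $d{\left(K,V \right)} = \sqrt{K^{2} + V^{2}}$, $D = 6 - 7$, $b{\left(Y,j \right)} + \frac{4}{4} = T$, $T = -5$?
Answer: $\frac{145}{144} \approx 1.0069$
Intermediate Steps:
$b{\left(Y,j \right)} = -6$ ($b{\left(Y,j \right)} = -1 - 5 = -6$)
$D = -1$ ($D = 6 - 7 = -1$)
$d^{2}{\left(\frac{1}{o{\left(b{\left(6,2 \right)} \right)} - 16},D \right)} = \left(\sqrt{\left(\frac{1}{4 - 16}\right)^{2} + \left(-1\right)^{2}}\right)^{2} = \left(\sqrt{\left(\frac{1}{-12}\right)^{2} + 1}\right)^{2} = \left(\sqrt{\left(- \frac{1}{12}\right)^{2} + 1}\right)^{2} = \left(\sqrt{\frac{1}{144} + 1}\right)^{2} = \left(\sqrt{\frac{145}{144}}\right)^{2} = \left(\frac{\sqrt{145}}{12}\right)^{2} = \frac{145}{144}$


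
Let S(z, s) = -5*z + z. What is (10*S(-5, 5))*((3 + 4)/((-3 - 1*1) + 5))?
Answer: 1400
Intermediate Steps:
S(z, s) = -4*z
(10*S(-5, 5))*((3 + 4)/((-3 - 1*1) + 5)) = (10*(-4*(-5)))*((3 + 4)/((-3 - 1*1) + 5)) = (10*20)*(7/((-3 - 1) + 5)) = 200*(7/(-4 + 5)) = 200*(7/1) = 200*(7*1) = 200*7 = 1400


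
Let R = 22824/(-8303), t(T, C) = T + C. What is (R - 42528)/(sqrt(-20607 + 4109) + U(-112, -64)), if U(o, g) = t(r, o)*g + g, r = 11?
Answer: -1130024985600/170113931447 + 176566404*I*sqrt(16498)/170113931447 ≈ -6.6428 + 0.13332*I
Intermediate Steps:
t(T, C) = C + T
R = -22824/8303 (R = 22824*(-1/8303) = -22824/8303 ≈ -2.7489)
U(o, g) = g + g*(11 + o) (U(o, g) = (o + 11)*g + g = (11 + o)*g + g = g*(11 + o) + g = g + g*(11 + o))
(R - 42528)/(sqrt(-20607 + 4109) + U(-112, -64)) = (-22824/8303 - 42528)/(sqrt(-20607 + 4109) - 64*(12 - 112)) = -353132808/(8303*(sqrt(-16498) - 64*(-100))) = -353132808/(8303*(I*sqrt(16498) + 6400)) = -353132808/(8303*(6400 + I*sqrt(16498)))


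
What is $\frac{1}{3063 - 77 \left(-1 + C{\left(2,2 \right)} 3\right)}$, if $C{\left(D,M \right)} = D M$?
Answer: $\frac{1}{2216} \approx 0.00045126$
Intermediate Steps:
$\frac{1}{3063 - 77 \left(-1 + C{\left(2,2 \right)} 3\right)} = \frac{1}{3063 - 77 \left(-1 + 2 \cdot 2 \cdot 3\right)} = \frac{1}{3063 - 77 \left(-1 + 4 \cdot 3\right)} = \frac{1}{3063 - 77 \left(-1 + 12\right)} = \frac{1}{3063 - 847} = \frac{1}{2216}$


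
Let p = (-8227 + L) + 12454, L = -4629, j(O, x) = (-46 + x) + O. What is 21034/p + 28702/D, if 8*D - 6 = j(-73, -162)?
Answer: -49044991/55275 ≈ -887.29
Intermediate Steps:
j(O, x) = -46 + O + x
D = -275/8 (D = ¾ + (-46 - 73 - 162)/8 = ¾ + (⅛)*(-281) = ¾ - 281/8 = -275/8 ≈ -34.375)
p = -402 (p = (-8227 - 4629) + 12454 = -12856 + 12454 = -402)
21034/p + 28702/D = 21034/(-402) + 28702/(-275/8) = 21034*(-1/402) + 28702*(-8/275) = -10517/201 - 229616/275 = -49044991/55275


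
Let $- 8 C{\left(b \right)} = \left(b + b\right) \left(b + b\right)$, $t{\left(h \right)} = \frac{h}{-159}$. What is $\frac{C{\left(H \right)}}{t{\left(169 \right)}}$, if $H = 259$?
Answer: $\frac{10665879}{338} \approx 31556.0$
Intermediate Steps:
$t{\left(h \right)} = - \frac{h}{159}$ ($t{\left(h \right)} = h \left(- \frac{1}{159}\right) = - \frac{h}{159}$)
$C{\left(b \right)} = - \frac{b^{2}}{2}$ ($C{\left(b \right)} = - \frac{\left(b + b\right) \left(b + b\right)}{8} = - \frac{2 b 2 b}{8} = - \frac{4 b^{2}}{8} = - \frac{b^{2}}{2}$)
$\frac{C{\left(H \right)}}{t{\left(169 \right)}} = \frac{\left(- \frac{1}{2}\right) 259^{2}}{\left(- \frac{1}{159}\right) 169} = \frac{\left(- \frac{1}{2}\right) 67081}{- \frac{169}{159}} = \left(- \frac{67081}{2}\right) \left(- \frac{159}{169}\right) = \frac{10665879}{338}$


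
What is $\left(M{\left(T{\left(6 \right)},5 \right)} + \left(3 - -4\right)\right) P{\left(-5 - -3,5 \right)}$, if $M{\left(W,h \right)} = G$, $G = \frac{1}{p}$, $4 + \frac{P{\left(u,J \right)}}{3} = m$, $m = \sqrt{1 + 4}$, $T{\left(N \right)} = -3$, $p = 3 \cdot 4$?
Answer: $-85 + \frac{85 \sqrt{5}}{4} \approx -37.484$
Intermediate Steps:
$p = 12$
$m = \sqrt{5} \approx 2.2361$
$P{\left(u,J \right)} = -12 + 3 \sqrt{5}$
$G = \frac{1}{12} \approx 0.083333$
$M{\left(W,h \right)} = \frac{1}{12}$
$\left(M{\left(T{\left(6 \right)},5 \right)} + \left(3 - -4\right)\right) P{\left(-5 - -3,5 \right)} = \left(\frac{1}{12} + \left(3 - -4\right)\right) \left(-12 + 3 \sqrt{5}\right) = \left(\frac{1}{12} + \left(3 + 4\right)\right) \left(-12 + 3 \sqrt{5}\right) = \left(\frac{1}{12} + 7\right) \left(-12 + 3 \sqrt{5}\right) = \frac{85 \left(-12 + 3 \sqrt{5}\right)}{12} = -85 + \frac{85 \sqrt{5}}{4}$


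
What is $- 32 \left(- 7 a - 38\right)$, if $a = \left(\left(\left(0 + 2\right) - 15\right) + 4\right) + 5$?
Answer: $320$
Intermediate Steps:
$a = -4$ ($a = \left(\left(2 - 15\right) + 4\right) + 5 = \left(-13 + 4\right) + 5 = -9 + 5 = -4$)
$- 32 \left(- 7 a - 38\right) = - 32 \left(\left(-7\right) \left(-4\right) - 38\right) = - 32 \left(28 - 38\right) = \left(-32\right) \left(-10\right) = 320$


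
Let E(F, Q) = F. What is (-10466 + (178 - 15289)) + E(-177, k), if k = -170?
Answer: -25754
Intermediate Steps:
(-10466 + (178 - 15289)) + E(-177, k) = (-10466 + (178 - 15289)) - 177 = (-10466 - 15111) - 177 = -25577 - 177 = -25754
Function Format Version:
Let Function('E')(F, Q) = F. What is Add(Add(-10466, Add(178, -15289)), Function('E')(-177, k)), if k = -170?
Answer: -25754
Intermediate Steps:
Add(Add(-10466, Add(178, -15289)), Function('E')(-177, k)) = Add(Add(-10466, Add(178, -15289)), -177) = Add(Add(-10466, -15111), -177) = Add(-25577, -177) = -25754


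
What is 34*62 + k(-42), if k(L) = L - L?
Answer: 2108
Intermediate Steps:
k(L) = 0
34*62 + k(-42) = 34*62 + 0 = 2108 + 0 = 2108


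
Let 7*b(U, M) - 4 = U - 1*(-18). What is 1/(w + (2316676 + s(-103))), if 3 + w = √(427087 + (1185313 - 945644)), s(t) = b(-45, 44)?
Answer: 28379204/65745234254575 - 147*√18521/131490468509150 ≈ 4.3150e-7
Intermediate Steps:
b(U, M) = 22/7 + U/7 (b(U, M) = 4/7 + (U - 1*(-18))/7 = 4/7 + (U + 18)/7 = 4/7 + (18 + U)/7 = 4/7 + (18/7 + U/7) = 22/7 + U/7)
s(t) = -23/7 (s(t) = 22/7 + (⅐)*(-45) = 22/7 - 45/7 = -23/7)
w = -3 + 6*√18521 (w = -3 + √(427087 + (1185313 - 945644)) = -3 + √(427087 + 239669) = -3 + √666756 = -3 + 6*√18521 ≈ 813.55)
1/(w + (2316676 + s(-103))) = 1/((-3 + 6*√18521) + (2316676 - 23/7)) = 1/((-3 + 6*√18521) + 16216709/7) = 1/(16216688/7 + 6*√18521)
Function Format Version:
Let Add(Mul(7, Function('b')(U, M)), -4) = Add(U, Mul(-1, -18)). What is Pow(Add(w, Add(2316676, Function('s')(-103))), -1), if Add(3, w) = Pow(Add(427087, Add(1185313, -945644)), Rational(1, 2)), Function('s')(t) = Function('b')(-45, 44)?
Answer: Add(Rational(28379204, 65745234254575), Mul(Rational(-147, 131490468509150), Pow(18521, Rational(1, 2)))) ≈ 4.3150e-7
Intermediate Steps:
Function('b')(U, M) = Add(Rational(22, 7), Mul(Rational(1, 7), U)) (Function('b')(U, M) = Add(Rational(4, 7), Mul(Rational(1, 7), Add(U, Mul(-1, -18)))) = Add(Rational(4, 7), Mul(Rational(1, 7), Add(U, 18))) = Add(Rational(4, 7), Mul(Rational(1, 7), Add(18, U))) = Add(Rational(4, 7), Add(Rational(18, 7), Mul(Rational(1, 7), U))) = Add(Rational(22, 7), Mul(Rational(1, 7), U)))
Function('s')(t) = Rational(-23, 7) (Function('s')(t) = Add(Rational(22, 7), Mul(Rational(1, 7), -45)) = Add(Rational(22, 7), Rational(-45, 7)) = Rational(-23, 7))
w = Add(-3, Mul(6, Pow(18521, Rational(1, 2)))) (w = Add(-3, Pow(Add(427087, Add(1185313, -945644)), Rational(1, 2))) = Add(-3, Pow(Add(427087, 239669), Rational(1, 2))) = Add(-3, Pow(666756, Rational(1, 2))) = Add(-3, Mul(6, Pow(18521, Rational(1, 2)))) ≈ 813.55)
Pow(Add(w, Add(2316676, Function('s')(-103))), -1) = Pow(Add(Add(-3, Mul(6, Pow(18521, Rational(1, 2)))), Add(2316676, Rational(-23, 7))), -1) = Pow(Add(Add(-3, Mul(6, Pow(18521, Rational(1, 2)))), Rational(16216709, 7)), -1) = Pow(Add(Rational(16216688, 7), Mul(6, Pow(18521, Rational(1, 2)))), -1)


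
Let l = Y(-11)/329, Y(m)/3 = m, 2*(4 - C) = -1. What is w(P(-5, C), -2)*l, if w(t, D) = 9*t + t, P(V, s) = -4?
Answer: 1320/329 ≈ 4.0122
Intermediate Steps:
C = 9/2 (C = 4 - 1/2*(-1) = 4 + 1/2 = 9/2 ≈ 4.5000)
Y(m) = 3*m
w(t, D) = 10*t
l = -33/329 (l = (3*(-11))/329 = -33*1/329 = -33/329 ≈ -0.10030)
w(P(-5, C), -2)*l = (10*(-4))*(-33/329) = -40*(-33/329) = 1320/329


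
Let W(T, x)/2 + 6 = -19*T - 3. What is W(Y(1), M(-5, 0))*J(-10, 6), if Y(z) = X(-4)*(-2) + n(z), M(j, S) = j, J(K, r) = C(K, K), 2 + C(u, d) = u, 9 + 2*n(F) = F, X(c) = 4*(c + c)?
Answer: 27576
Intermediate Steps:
X(c) = 8*c (X(c) = 4*(2*c) = 8*c)
n(F) = -9/2 + F/2
C(u, d) = -2 + u
J(K, r) = -2 + K
Y(z) = 119/2 + z/2 (Y(z) = (8*(-4))*(-2) + (-9/2 + z/2) = -32*(-2) + (-9/2 + z/2) = 64 + (-9/2 + z/2) = 119/2 + z/2)
W(T, x) = -18 - 38*T (W(T, x) = -12 + 2*(-19*T - 3) = -12 + 2*(-3 - 19*T) = -12 + (-6 - 38*T) = -18 - 38*T)
W(Y(1), M(-5, 0))*J(-10, 6) = (-18 - 38*(119/2 + (½)*1))*(-2 - 10) = (-18 - 38*(119/2 + ½))*(-12) = (-18 - 38*60)*(-12) = (-18 - 2280)*(-12) = -2298*(-12) = 27576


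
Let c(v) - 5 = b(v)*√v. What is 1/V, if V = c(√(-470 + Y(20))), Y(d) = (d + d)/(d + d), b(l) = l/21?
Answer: 21/(105 + I*469^(¾)*√I) ≈ 0.11396 - 0.24073*I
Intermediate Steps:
b(l) = l/21 (b(l) = l*(1/21) = l/21)
Y(d) = 1 (Y(d) = (2*d)/((2*d)) = (2*d)*(1/(2*d)) = 1)
c(v) = 5 + v^(3/2)/21 (c(v) = 5 + (v/21)*√v = 5 + v^(3/2)/21)
V = 5 + 469^(¾)*I^(3/2)/21 (V = 5 + (√(-470 + 1))^(3/2)/21 = 5 + (√(-469))^(3/2)/21 = 5 + (I*√469)^(3/2)/21 = 5 + (469^(¾)*I^(3/2))/21 = 5 + 469^(¾)*I^(3/2)/21 ≈ 1.6065 + 3.3935*I)
1/V = 1/(5 + I*469^(¾)*√I/21)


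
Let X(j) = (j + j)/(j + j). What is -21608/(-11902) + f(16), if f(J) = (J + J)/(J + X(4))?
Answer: 374100/101167 ≈ 3.6978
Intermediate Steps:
X(j) = 1 (X(j) = (2*j)/((2*j)) = (2*j)*(1/(2*j)) = 1)
f(J) = 2*J/(1 + J) (f(J) = (J + J)/(J + 1) = (2*J)/(1 + J) = 2*J/(1 + J))
-21608/(-11902) + f(16) = -21608/(-11902) + 2*16/(1 + 16) = -21608*(-1/11902) + 2*16/17 = 10804/5951 + 2*16*(1/17) = 10804/5951 + 32/17 = 374100/101167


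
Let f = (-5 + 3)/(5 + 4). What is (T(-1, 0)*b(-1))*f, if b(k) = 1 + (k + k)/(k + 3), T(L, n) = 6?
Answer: 0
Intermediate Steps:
f = -2/9 ≈ -0.22222
b(k) = 1 + 2*k/(3 + k) (b(k) = 1 + (2*k)/(3 + k) = 1 + 2*k/(3 + k))
(T(-1, 0)*b(-1))*f = (6*(3*(1 - 1)/(3 - 1)))*(-2/9) = (6*(3*0/2))*(-2/9) = (6*(3*(1/2)*0))*(-2/9) = (6*0)*(-2/9) = 0*(-2/9) = 0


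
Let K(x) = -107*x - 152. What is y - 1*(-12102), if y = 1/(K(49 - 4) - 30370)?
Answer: 427648373/35337 ≈ 12102.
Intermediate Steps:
K(x) = -152 - 107*x
y = -1/35337 (y = 1/((-152 - 107*(49 - 4)) - 30370) = 1/((-152 - 107*45) - 30370) = 1/((-152 - 4815) - 30370) = 1/(-4967 - 30370) = 1/(-35337) = -1/35337 ≈ -2.8299e-5)
y - 1*(-12102) = -1/35337 - 1*(-12102) = -1/35337 + 12102 = 427648373/35337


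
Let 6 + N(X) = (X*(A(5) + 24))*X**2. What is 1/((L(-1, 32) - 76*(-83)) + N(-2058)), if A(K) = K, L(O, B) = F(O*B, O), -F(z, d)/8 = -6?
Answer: -1/252774987898 ≈ -3.9561e-12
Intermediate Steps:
F(z, d) = 48 (F(z, d) = -8*(-6) = 48)
L(O, B) = 48
N(X) = -6 + 29*X**3 (N(X) = -6 + (X*(5 + 24))*X**2 = -6 + (X*29)*X**2 = -6 + (29*X)*X**2 = -6 + 29*X**3)
1/((L(-1, 32) - 76*(-83)) + N(-2058)) = 1/((48 - 76*(-83)) + (-6 + 29*(-2058)**3)) = 1/((48 + 6308) + (-6 + 29*(-8716379112))) = 1/(6356 + (-6 - 252774994248)) = 1/(6356 - 252774994254) = 1/(-252774987898) = -1/252774987898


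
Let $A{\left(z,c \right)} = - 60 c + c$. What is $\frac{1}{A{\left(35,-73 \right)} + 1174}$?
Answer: $\frac{1}{5481} \approx 0.00018245$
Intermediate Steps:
$A{\left(z,c \right)} = - 59 c$
$\frac{1}{A{\left(35,-73 \right)} + 1174} = \frac{1}{\left(-59\right) \left(-73\right) + 1174} = \frac{1}{4307 + 1174} = \frac{1}{5481}$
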